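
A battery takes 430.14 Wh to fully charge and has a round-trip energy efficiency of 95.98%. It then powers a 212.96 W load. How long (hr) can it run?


Step 1: E_discharge = eta/100 * E_charge = 95.98/100 * 430.14 = 412.85 Wh
Step 2: t = E_discharge / P = 412.85 / 212.96 = 1.939 hr

1.939 hr


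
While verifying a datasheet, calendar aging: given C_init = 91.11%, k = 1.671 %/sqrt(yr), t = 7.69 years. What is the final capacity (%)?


sqrt(t) = sqrt(7.69) = 2.7731
C_final = 91.11 - 1.671 * 2.7731 = 86.48%

86.48%


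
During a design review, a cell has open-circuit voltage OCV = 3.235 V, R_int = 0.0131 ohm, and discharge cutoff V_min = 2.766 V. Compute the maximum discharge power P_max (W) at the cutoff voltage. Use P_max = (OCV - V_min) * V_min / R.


dV = OCV - V_min = 0.469 V (so I_max = dV / R)
P_max = dV * V_min / R = 0.469 * 2.766 / 0.0131 = 99.03 W

99.03 W


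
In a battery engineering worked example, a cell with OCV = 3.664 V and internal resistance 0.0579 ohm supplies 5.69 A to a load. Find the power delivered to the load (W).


Step 1: V_terminal = OCV - I*R = 3.664 - 5.69 * 0.0579 = 3.3345 V
Step 2: P_out = V_terminal * I = 3.3345 * 5.69 = 18.97 W

18.97 W


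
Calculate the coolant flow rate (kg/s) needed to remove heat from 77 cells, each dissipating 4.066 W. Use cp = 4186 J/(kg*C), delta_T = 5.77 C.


Step 1: Total heat Q = 77 * 4.066 W = 313.08 W
Step 2: denom = cp * dT = 4186 * 5.77 = 24153
Step 3: m_dot = 313.08 / 24153 = 0.01296 kg/s

0.01296 kg/s


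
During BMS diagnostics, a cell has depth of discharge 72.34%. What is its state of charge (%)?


SOC = 100 - DOD = 100 - 72.34 = 27.66%

27.66%


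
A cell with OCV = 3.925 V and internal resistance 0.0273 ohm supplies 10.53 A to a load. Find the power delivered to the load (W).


Step 1: V_terminal = OCV - I*R = 3.925 - 10.53 * 0.0273 = 3.6375 V
Step 2: P_out = V_terminal * I = 3.6375 * 10.53 = 38.30 W

38.30 W


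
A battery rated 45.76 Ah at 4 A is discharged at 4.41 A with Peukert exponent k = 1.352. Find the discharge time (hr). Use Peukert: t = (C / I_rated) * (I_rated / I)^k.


Step 1: t_rated = C / I_rated = 45.76 / 4 = 11.44 hr
Step 2: ratio = 4 / 4.41 = 0.90703
Step 3: ratio^k = 0.90703^1.352 = 0.8764
Step 4: t = t_rated * ratio^k = 11.44 * 0.8764 = 10.03 hr

10.03 hr


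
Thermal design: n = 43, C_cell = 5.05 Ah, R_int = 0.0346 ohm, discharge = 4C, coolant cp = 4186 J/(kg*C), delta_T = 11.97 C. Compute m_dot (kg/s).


Step 1: I = 4 * 5.05 = 20.2 A
Step 2: Q_cell = I^2 * R = 20.2^2 * 0.0346 = 14.118 W
Step 3: Q_total = 43 * 14.118 = 607.07 W
Step 4: m_dot = Q_total / (cp * dT) = 607.07 / (4186 * 11.97) = 0.01212 kg/s

0.01212 kg/s


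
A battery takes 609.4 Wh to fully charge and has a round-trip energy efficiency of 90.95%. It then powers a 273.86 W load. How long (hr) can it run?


Step 1: E_discharge = eta/100 * E_charge = 90.95/100 * 609.4 = 554.25 Wh
Step 2: t = E_discharge / P = 554.25 / 273.86 = 2.024 hr

2.024 hr


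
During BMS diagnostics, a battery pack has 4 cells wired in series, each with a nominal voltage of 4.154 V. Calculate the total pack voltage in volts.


V_pack = n * V_cell = 4 * 4.154 = 16.616 V

16.616 V


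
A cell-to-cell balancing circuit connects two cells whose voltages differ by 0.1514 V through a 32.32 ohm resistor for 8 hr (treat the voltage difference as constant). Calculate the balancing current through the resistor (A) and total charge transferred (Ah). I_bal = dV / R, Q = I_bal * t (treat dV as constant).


I_bal = dV / R = 0.1514 / 32.32 = 0.0046844 A
Q = I_bal * t = 0.0046844 * 8 = 0.03748 Ah

I=0.0046844 A, Q=0.03748 Ah


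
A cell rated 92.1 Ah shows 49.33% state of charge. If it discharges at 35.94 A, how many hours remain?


Step 1: remaining = SOC/100 * C_total = 49.33/100 * 92.1 = 45.433 Ah
Step 2: t = remaining / I = 45.433 / 35.94 = 1.264 hr

1.264 hr


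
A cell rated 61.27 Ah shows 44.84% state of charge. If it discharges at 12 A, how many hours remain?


Step 1: remaining = SOC/100 * C_total = 44.84/100 * 61.27 = 27.473 Ah
Step 2: t = remaining / I = 27.473 / 12 = 2.289 hr

2.289 hr


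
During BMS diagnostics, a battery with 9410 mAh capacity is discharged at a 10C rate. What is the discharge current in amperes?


Convert: capacity = 9410 mAh = 9.41 Ah
I = C_rate * capacity = 10 * 9.41 = 94.1 A

94.1 A


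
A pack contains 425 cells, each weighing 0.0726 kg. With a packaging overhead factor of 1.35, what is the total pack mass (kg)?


Cell mass sum = 425 * 0.0726 = 30.855 kg
With overhead 1.35: m_pack = 30.855 * 1.35 = 41.65 kg

41.65 kg


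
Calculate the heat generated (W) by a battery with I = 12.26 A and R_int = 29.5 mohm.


Convert: R = 29.5 mohm = 0.0295 ohm
I^2 = 150.31
Q = 150.31 * 0.0295 = 4.434 W

4.434 W


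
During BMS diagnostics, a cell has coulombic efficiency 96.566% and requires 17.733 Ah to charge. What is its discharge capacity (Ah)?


Q_dis = eta/100 * Q_chg = 96.566/100 * 17.733 = 17.12 Ah

17.12 Ah


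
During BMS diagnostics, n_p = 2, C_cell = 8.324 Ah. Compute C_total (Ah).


Parallel capacities add: 2 * 8.324 Ah = 16.648 Ah

16.648 Ah


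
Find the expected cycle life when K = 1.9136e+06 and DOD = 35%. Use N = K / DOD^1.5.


DOD^1.5 = 207.06
N = K / DOD^1.5 = 1.9136e+06 / 207.06 = 9242

9242 cycles


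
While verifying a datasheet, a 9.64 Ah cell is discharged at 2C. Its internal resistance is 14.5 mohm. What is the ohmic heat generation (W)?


Convert: R = 14.5 mohm = 0.0145 ohm
Step 1: I = C_rate * capacity = 2 * 9.64 = 19.28 A
Step 2: Q = I^2 * R = 19.28^2 * 0.0145 = 371.72 * 0.0145 = 5.390 W

5.390 W


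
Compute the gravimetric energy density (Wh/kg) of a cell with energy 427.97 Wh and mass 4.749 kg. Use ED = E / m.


ED = E / m = 427.97 / 4.749 = 90.12 Wh/kg

90.12 Wh/kg


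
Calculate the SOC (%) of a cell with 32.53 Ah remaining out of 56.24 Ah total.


SOC% = 32.53 / 56.24 * 100 = 57.84%

57.84%


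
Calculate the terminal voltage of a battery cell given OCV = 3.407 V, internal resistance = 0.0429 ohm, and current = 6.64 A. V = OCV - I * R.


V = OCV - I*R = 3.407 - 6.64 * 0.0429 = 3.122 V

3.122 V


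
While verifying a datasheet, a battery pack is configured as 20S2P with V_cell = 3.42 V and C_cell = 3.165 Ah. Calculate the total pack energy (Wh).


V_pack = 20 * 3.42 = 68.4 V
C_pack = 2 * 3.165 = 6.33 Ah
E = V_pack * C_pack = 68.4 * 6.33 = 433.0 Wh

433.0 Wh


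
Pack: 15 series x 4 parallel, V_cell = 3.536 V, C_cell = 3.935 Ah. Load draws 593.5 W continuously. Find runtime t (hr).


Step 1: E_pack = Ns * V_cell * Np * C_cell = 15 * 3.536 * 4 * 3.935 = 834.85 Wh
Step 2: t = E_pack / P = 834.85 / 593.5 = 1.407 hr

1.407 hr


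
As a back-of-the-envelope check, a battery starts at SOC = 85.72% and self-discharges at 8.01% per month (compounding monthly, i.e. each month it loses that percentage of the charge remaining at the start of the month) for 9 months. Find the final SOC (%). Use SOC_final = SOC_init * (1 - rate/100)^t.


Monthly retention factor = 1 - 8.01/100 = 0.9199
Over 9 months: factor^9 = 0.4717
SOC_final = 85.72 * 0.4717 = 40.43%

40.43%


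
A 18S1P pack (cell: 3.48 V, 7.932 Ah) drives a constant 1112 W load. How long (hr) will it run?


Step 1: E_pack = Ns * V_cell * Np * C_cell = 18 * 3.48 * 1 * 7.932 = 496.86 Wh
Step 2: t = E_pack / P = 496.86 / 1112 = 0.4468 hr

0.4468 hr


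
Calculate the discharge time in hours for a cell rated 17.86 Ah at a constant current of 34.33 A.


t = capacity / current = 17.86 / 34.33 = 0.5202 hr

0.5202 hr


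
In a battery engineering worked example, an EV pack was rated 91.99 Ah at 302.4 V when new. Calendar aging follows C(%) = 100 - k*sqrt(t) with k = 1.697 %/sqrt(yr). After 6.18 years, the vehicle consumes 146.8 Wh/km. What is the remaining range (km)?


Step 1: capacity retention = 100 - 1.697 * sqrt(6.18) = 100 - 1.697 * 2.486 = 95.781%
Step 2: C_now = 91.99 * 95.781/100 = 88.109 Ah
Step 3: E_pack = V * C_now = 302.4 * 88.109 = 26644 Wh
Step 4: range = E_pack / consumption = 26644 / 146.8 = 181.5 km

181.5 km


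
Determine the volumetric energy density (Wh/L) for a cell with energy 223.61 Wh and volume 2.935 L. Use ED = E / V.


Volumetric ED = 223.61 Wh / 2.935 L = 76.19 Wh/L

76.19 Wh/L


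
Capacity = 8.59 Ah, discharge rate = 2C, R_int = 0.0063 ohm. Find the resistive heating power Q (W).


Step 1: I = C_rate * capacity = 2 * 8.59 = 17.18 A
Step 2: Q = I^2 * R = 17.18^2 * 0.0063 = 295.15 * 0.0063 = 1.859 W

1.859 W


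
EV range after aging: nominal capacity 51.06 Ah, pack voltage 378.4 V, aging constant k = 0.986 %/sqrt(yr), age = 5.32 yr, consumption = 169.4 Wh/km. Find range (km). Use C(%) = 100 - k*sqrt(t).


Step 1: capacity retention = 100 - 0.986 * sqrt(5.32) = 100 - 0.986 * 2.3065 = 97.726%
Step 2: C_now = 51.06 * 97.726/100 = 49.899 Ah
Step 3: E_pack = V * C_now = 378.4 * 49.899 = 18882 Wh
Step 4: range = E_pack / consumption = 18882 / 169.4 = 111.5 km

111.5 km


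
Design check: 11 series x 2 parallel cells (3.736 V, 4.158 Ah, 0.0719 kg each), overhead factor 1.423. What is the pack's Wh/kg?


Step 1: V_pack = 11 * 3.736 = 41.096 V
Step 2: C_pack = 2 * 4.158 = 8.316 Ah
Step 3: E_pack = V_pack * C_pack = 41.096 * 8.316 = 341.75 Wh
Step 4: m_pack = 11 * 2 * 0.0719 * 1.423 = 2.2509 kg
Step 5: ED = E_pack / m_pack = 341.75 / 2.2509 = 151.8 Wh/kg

151.8 Wh/kg


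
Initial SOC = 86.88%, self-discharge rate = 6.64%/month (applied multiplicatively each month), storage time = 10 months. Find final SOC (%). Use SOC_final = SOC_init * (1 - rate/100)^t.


Monthly retention factor = 1 - 6.64/100 = 0.9336
Over 10 months: factor^10 = 0.50305
SOC_final = 86.88 * 0.50305 = 43.70%

43.70%


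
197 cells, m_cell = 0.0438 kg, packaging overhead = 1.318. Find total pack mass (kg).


Cell mass sum = 197 * 0.0438 = 8.6286 kg
With overhead 1.318: m_pack = 8.6286 * 1.318 = 11.37 kg

11.37 kg


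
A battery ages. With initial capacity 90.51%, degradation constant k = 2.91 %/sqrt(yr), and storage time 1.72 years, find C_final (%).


Step 1: sqrt(1.72 yr) = 1.3115
Step 2: drop = 2.91 * 1.3115 = 3.8165
Step 3: C_final = 90.51 - 3.8165 = 86.69%

86.69%


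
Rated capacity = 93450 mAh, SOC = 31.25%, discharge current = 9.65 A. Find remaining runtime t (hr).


Convert: C_total = 93450 mAh = 93.45 Ah
Step 1: remaining = SOC/100 * C_total = 31.25/100 * 93.45 = 29.203 Ah
Step 2: t = remaining / I = 29.203 / 9.65 = 3.026 hr

3.026 hr


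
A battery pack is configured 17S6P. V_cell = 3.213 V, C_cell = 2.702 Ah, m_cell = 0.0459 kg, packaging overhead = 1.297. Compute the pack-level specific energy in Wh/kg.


Step 1: V_pack = 17 * 3.213 = 54.621 V
Step 2: C_pack = 6 * 2.702 = 16.212 Ah
Step 3: E_pack = V_pack * C_pack = 54.621 * 16.212 = 885.52 Wh
Step 4: m_pack = 17 * 6 * 0.0459 * 1.297 = 6.0723 kg
Step 5: ED = E_pack / m_pack = 885.52 / 6.0723 = 145.8 Wh/kg

145.8 Wh/kg


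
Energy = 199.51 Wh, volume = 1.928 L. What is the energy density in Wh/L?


ED = E / V = 199.51 / 1.928 = 103.5 Wh/L

103.5 Wh/L


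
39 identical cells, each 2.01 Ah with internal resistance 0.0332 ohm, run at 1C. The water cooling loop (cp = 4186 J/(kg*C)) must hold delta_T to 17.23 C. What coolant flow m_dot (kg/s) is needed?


Step 1: I = 1 * 2.01 = 2.01 A
Step 2: Q_cell = I^2 * R = 2.01^2 * 0.0332 = 0.13413 W
Step 3: Q_total = 39 * 0.13413 = 5.2311 W
Step 4: m_dot = Q_total / (cp * dT) = 5.2311 / (4186 * 17.23) = 7.253e-05 kg/s

7.253e-05 kg/s


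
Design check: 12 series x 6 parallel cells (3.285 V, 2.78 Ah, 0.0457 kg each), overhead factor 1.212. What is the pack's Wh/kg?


Step 1: V_pack = 12 * 3.285 = 39.42 V
Step 2: C_pack = 6 * 2.78 = 16.68 Ah
Step 3: E_pack = V_pack * C_pack = 39.42 * 16.68 = 657.53 Wh
Step 4: m_pack = 12 * 6 * 0.0457 * 1.212 = 3.988 kg
Step 5: ED = E_pack / m_pack = 657.53 / 3.988 = 164.9 Wh/kg

164.9 Wh/kg


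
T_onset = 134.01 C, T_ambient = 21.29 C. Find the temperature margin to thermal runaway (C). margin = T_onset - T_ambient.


margin = T_onset - T_ambient = 134.01 - 21.29 = 112.72 C

112.72 C


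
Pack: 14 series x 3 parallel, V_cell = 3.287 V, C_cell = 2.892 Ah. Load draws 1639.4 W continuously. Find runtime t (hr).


Step 1: E_pack = Ns * V_cell * Np * C_cell = 14 * 3.287 * 3 * 2.892 = 399.25 Wh
Step 2: t = E_pack / P = 399.25 / 1639.4 = 0.2435 hr

0.2435 hr


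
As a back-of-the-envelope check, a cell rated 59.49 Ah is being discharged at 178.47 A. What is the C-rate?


Rearranging: C_rate = 178.47 / 59.49 = 3C

3C


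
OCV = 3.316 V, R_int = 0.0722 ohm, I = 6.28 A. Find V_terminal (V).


V = OCV - I*R = 3.316 - 6.28 * 0.0722 = 2.863 V

2.863 V


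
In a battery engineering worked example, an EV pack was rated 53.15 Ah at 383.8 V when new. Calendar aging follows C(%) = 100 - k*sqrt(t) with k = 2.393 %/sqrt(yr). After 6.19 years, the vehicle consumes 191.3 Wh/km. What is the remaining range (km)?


Step 1: capacity retention = 100 - 2.393 * sqrt(6.19) = 100 - 2.393 * 2.488 = 94.046%
Step 2: C_now = 53.15 * 94.046/100 = 49.985 Ah
Step 3: E_pack = V * C_now = 383.8 * 49.985 = 19184 Wh
Step 4: range = E_pack / consumption = 19184 / 191.3 = 100.3 km

100.3 km


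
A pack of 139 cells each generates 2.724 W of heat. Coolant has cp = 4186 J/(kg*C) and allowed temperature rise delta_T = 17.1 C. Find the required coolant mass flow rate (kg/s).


Step 1: Total heat Q = 139 * 2.724 W = 378.64 W
Step 2: denom = cp * dT = 4186 * 17.1 = 71581
Step 3: m_dot = 378.64 / 71581 = 0.005290 kg/s

0.005290 kg/s


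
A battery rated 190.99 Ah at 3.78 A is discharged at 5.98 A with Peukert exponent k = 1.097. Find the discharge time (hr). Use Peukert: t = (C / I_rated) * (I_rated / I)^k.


Step 1: t_rated = C / I_rated = 190.99 / 3.78 = 50.526 hr
Step 2: ratio = 3.78 / 5.98 = 0.63211
Step 3: ratio^k = 0.63211^1.097 = 0.6046
Step 4: t = t_rated * ratio^k = 50.526 * 0.6046 = 30.55 hr

30.55 hr


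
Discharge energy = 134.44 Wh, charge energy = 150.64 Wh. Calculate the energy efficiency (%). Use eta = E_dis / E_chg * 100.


Round-trip efficiency = 134.44/150.64 * 100% = 89.25%

89.25%


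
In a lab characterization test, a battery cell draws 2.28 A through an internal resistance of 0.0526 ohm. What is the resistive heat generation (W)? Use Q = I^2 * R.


I^2 = 5.1984
Q = 5.1984 * 0.0526 = 0.2734 W

0.2734 W


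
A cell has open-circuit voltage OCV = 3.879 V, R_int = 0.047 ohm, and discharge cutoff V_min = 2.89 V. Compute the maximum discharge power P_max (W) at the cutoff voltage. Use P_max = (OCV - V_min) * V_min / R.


dV = OCV - V_min = 0.989 V (so I_max = dV / R)
P_max = dV * V_min / R = 0.989 * 2.89 / 0.047 = 60.81 W

60.81 W


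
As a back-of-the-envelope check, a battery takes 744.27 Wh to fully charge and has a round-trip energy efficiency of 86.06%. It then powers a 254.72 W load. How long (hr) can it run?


Step 1: E_discharge = eta/100 * E_charge = 86.06/100 * 744.27 = 640.52 Wh
Step 2: t = E_discharge / P = 640.52 / 254.72 = 2.515 hr

2.515 hr


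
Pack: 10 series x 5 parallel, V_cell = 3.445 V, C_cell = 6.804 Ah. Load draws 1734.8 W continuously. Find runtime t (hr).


Step 1: E_pack = Ns * V_cell * Np * C_cell = 10 * 3.445 * 5 * 6.804 = 1172 Wh
Step 2: t = E_pack / P = 1172 / 1734.8 = 0.6756 hr

0.6756 hr


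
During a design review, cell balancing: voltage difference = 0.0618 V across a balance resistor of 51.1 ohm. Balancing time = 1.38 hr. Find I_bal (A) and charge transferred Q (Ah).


First, Ohm's law: I_bal = 0.0618 V / 51.1 ohm = 0.0012094 A
Then Q = I * t = 0.0012094 A * 1.38 hr = 0.001669 Ah

I=0.0012094 A, Q=0.001669 Ah


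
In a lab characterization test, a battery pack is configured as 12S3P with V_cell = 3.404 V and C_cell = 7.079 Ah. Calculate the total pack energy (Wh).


E = Ns * Vcell * Np * Ccell = 12 * 3.404 * 3 * 7.079 = 867.5 Wh

867.5 Wh


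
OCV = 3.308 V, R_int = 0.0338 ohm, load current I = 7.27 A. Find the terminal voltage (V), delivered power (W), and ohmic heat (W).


Step 1: V_terminal = OCV - I*R = 3.308 - 7.27 * 0.0338 = 3.0623 V
Step 2: P_out = V_terminal * I = 3.0623 * 7.27 = 22.26 W
Step 3: Q = I^2 * R = 7.27^2 * 0.0338 = 1.786 W

V=3.0623 V, P=22.26 W, Q=1.786 W


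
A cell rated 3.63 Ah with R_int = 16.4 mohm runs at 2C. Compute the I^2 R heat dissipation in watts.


Convert: R = 16.4 mohm = 0.0164 ohm
Step 1: I = C_rate * capacity = 2 * 3.63 = 7.26 A
Step 2: Q = I^2 * R = 7.26^2 * 0.0164 = 52.708 * 0.0164 = 0.8644 W

0.8644 W


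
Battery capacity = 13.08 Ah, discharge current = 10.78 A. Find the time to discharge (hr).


Runtime = 13.08 Ah / 10.78 A = 1.213 hr

1.213 hr


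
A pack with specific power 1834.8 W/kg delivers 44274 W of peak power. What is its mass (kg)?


m = P / SP = 44274 / 1834.8 = 24.13 kg

24.13 kg


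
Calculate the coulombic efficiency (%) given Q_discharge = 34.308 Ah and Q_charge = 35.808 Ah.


eta_c = Q_dis / Q_chg * 100 = 34.308 / 35.808 * 100 = 95.81%

95.81%


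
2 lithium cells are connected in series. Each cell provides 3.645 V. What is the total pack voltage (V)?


Series voltages add: 2 * 3.645 V = 7.29 V

7.29 V


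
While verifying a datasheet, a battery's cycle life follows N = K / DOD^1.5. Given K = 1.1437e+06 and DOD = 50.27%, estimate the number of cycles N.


Step 1: DOD^1.5 = 50.27^1.5 = 356.42
Step 2: N = 1.1437e+06 / 356.42 = 3209 cycles

3209 cycles


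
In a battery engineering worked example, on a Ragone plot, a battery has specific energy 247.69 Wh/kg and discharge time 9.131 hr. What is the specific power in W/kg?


Specific power = 247.69 Wh/kg / 9.131 hr = 27.13 W/kg

27.13 W/kg


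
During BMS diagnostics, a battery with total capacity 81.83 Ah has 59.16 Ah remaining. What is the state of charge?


SOC = (remaining / total) * 100 = (59.16 / 81.83) * 100 = 72.30%

72.30%


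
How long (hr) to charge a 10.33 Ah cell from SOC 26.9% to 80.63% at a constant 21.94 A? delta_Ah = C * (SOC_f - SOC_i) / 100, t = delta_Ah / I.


Step 1: dSOC = 80.63% - 26.9% = 53.73%
Step 2: delta_Ah = 10.33 * 53.73 / 100 = 5.5503 Ah
Step 3: t = 5.5503 / 21.94 = 0.2530 hr

0.2530 hr


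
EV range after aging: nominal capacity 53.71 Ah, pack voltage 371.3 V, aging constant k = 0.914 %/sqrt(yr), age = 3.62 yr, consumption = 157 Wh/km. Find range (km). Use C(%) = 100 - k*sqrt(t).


Step 1: capacity retention = 100 - 0.914 * sqrt(3.62) = 100 - 0.914 * 1.9026 = 98.261%
Step 2: C_now = 53.71 * 98.261/100 = 52.776 Ah
Step 3: E_pack = V * C_now = 371.3 * 52.776 = 19596 Wh
Step 4: range = E_pack / consumption = 19596 / 157 = 124.8 km

124.8 km


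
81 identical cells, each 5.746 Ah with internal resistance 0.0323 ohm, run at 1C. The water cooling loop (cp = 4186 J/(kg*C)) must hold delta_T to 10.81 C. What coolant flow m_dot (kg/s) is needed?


Step 1: I = 1 * 5.746 = 5.746 A
Step 2: Q_cell = I^2 * R = 5.746^2 * 0.0323 = 1.0664 W
Step 3: Q_total = 81 * 1.0664 = 86.378 W
Step 4: m_dot = Q_total / (cp * dT) = 86.378 / (4186 * 10.81) = 0.001909 kg/s

0.001909 kg/s


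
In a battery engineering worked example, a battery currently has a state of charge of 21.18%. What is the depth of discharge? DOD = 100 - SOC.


DOD = 100 - SOC = 100 - 21.18 = 78.82%

78.82%


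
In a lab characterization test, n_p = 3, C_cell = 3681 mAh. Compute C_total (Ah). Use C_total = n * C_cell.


Convert: C_cell = 3681 mAh = 3.681 Ah
C_total = 3 * 3.681 = 11.043 Ah

11.043 Ah


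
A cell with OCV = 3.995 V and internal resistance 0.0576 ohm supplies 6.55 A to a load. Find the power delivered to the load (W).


Step 1: V_terminal = OCV - I*R = 3.995 - 6.55 * 0.0576 = 3.6177 V
Step 2: P_out = V_terminal * I = 3.6177 * 6.55 = 23.70 W

23.70 W


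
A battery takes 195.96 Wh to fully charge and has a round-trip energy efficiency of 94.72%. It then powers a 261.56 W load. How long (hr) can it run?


Step 1: E_discharge = eta/100 * E_charge = 94.72/100 * 195.96 = 185.61 Wh
Step 2: t = E_discharge / P = 185.61 / 261.56 = 0.7096 hr

0.7096 hr


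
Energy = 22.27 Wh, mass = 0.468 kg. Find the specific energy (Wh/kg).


Specific energy = 22.27 Wh / 0.468 kg = 47.59 Wh/kg

47.59 Wh/kg


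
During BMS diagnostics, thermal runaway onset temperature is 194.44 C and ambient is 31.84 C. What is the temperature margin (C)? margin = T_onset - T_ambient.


margin = T_onset - T_ambient = 194.44 - 31.84 = 162.6 C

162.6 C


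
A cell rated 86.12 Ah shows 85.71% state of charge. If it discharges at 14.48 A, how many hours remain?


Step 1: remaining = SOC/100 * C_total = 85.71/100 * 86.12 = 73.813 Ah
Step 2: t = remaining / I = 73.813 / 14.48 = 5.098 hr

5.098 hr


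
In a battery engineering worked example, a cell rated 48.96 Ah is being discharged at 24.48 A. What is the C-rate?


Rearranging: C_rate = 24.48 / 48.96 = 0.5C

0.5C


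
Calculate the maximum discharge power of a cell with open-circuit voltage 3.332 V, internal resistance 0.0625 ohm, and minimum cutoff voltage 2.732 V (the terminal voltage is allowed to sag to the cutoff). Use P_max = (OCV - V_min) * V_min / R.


P_max = (OCV - V_min) * V_min / R = (3.332 - 2.732) * 2.732 / 0.0625 = 0.6 * 2.732 / 0.0625 = 26.23 W

26.23 W


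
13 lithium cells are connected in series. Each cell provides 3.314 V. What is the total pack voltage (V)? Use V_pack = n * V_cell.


V_pack = n * V_cell = 13 * 3.314 = 43.082 V

43.082 V


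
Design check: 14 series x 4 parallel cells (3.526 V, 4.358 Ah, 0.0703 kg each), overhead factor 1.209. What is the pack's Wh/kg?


Step 1: V_pack = 14 * 3.526 = 49.364 V
Step 2: C_pack = 4 * 4.358 = 17.432 Ah
Step 3: E_pack = V_pack * C_pack = 49.364 * 17.432 = 860.51 Wh
Step 4: m_pack = 14 * 4 * 0.0703 * 1.209 = 4.7596 kg
Step 5: ED = E_pack / m_pack = 860.51 / 4.7596 = 180.8 Wh/kg

180.8 Wh/kg


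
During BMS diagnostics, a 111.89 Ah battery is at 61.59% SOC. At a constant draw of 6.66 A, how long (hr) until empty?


Step 1: remaining = SOC/100 * C_total = 61.59/100 * 111.89 = 68.913 Ah
Step 2: t = remaining / I = 68.913 / 6.66 = 10.35 hr

10.35 hr


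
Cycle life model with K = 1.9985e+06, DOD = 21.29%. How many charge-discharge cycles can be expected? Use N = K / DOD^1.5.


DOD^1.5 = 98.234
N = K / DOD^1.5 = 1.9985e+06 / 98.234 = 20340

20340 cycles


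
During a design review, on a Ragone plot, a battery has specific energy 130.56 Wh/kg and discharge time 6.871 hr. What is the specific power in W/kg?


P_specific = E / t = 130.56 / 6.871 = 19.00 W/kg

19.00 W/kg


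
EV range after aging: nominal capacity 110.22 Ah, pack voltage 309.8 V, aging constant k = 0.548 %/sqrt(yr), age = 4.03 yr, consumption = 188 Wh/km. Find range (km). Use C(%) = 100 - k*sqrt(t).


Step 1: capacity retention = 100 - 0.548 * sqrt(4.03) = 100 - 0.548 * 2.0075 = 98.9%
Step 2: C_now = 110.22 * 98.9/100 = 109.01 Ah
Step 3: E_pack = V * C_now = 309.8 * 109.01 = 33771 Wh
Step 4: range = E_pack / consumption = 33771 / 188 = 179.6 km

179.6 km


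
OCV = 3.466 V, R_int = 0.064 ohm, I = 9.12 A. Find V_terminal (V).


V = OCV - I*R = 3.466 - 9.12 * 0.064 = 2.882 V

2.882 V


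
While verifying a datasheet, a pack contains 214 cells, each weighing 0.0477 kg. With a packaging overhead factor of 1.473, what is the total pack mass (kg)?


Cell mass sum = 214 * 0.0477 = 10.208 kg
With overhead 1.473: m_pack = 10.208 * 1.473 = 15.04 kg

15.04 kg


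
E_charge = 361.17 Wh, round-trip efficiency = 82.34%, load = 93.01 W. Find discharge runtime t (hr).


Step 1: E_discharge = eta/100 * E_charge = 82.34/100 * 361.17 = 297.39 Wh
Step 2: t = E_discharge / P = 297.39 / 93.01 = 3.197 hr

3.197 hr


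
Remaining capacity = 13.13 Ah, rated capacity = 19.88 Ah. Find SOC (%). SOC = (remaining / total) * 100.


SOC = (remaining / total) * 100 = (13.13 / 19.88) * 100 = 66.05%

66.05%


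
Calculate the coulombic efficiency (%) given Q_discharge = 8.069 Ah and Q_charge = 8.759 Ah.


eta_c = Q_dis / Q_chg * 100 = 8.069 / 8.759 * 100 = 92.12%

92.12%


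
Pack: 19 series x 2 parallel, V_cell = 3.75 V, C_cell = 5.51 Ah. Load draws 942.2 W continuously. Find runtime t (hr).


Step 1: E_pack = Ns * V_cell * Np * C_cell = 19 * 3.75 * 2 * 5.51 = 785.18 Wh
Step 2: t = E_pack / P = 785.18 / 942.2 = 0.8333 hr

0.8333 hr


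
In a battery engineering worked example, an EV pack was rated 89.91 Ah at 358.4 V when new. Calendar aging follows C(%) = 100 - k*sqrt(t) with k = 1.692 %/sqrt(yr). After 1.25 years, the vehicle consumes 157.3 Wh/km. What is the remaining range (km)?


Step 1: capacity retention = 100 - 1.692 * sqrt(1.25) = 100 - 1.692 * 1.118 = 98.108%
Step 2: C_now = 89.91 * 98.108/100 = 88.209 Ah
Step 3: E_pack = V * C_now = 358.4 * 88.209 = 31614 Wh
Step 4: range = E_pack / consumption = 31614 / 157.3 = 201.0 km

201.0 km


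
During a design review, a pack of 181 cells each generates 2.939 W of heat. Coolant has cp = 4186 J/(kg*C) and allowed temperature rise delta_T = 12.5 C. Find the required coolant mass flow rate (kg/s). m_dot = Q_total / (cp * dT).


Step 1: Total heat Q = 181 * 2.939 W = 531.96 W
Step 2: denom = cp * dT = 4186 * 12.5 = 52325
Step 3: m_dot = 531.96 / 52325 = 0.01017 kg/s

0.01017 kg/s


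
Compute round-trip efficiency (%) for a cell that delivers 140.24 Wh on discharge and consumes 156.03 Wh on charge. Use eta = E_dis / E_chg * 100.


eta_e = E_dis / E_chg * 100 = 140.24 / 156.03 * 100 = 89.88%

89.88%


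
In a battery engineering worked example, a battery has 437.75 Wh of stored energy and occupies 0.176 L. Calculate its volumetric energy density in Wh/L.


ED = E / V = 437.75 / 0.176 = 2487 Wh/L

2487 Wh/L


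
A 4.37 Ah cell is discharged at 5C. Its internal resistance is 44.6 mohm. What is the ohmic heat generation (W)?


Convert: R = 44.6 mohm = 0.0446 ohm
Step 1: I = C_rate * capacity = 5 * 4.37 = 21.85 A
Step 2: Q = I^2 * R = 21.85^2 * 0.0446 = 477.42 * 0.0446 = 21.29 W

21.29 W


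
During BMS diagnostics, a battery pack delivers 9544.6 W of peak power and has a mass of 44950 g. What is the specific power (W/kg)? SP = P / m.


Convert: m = 44950 g = 44.95 kg
SP = P / m = 9544.6 / 44.95 = 212.3 W/kg

212.3 W/kg


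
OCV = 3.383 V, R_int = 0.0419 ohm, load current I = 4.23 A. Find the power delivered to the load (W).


Step 1: V_terminal = OCV - I*R = 3.383 - 4.23 * 0.0419 = 3.2058 V
Step 2: P_out = V_terminal * I = 3.2058 * 4.23 = 13.56 W

13.56 W


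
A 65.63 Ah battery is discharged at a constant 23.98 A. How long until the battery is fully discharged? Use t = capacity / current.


t = capacity / current = 65.63 / 23.98 = 2.737 hr

2.737 hr


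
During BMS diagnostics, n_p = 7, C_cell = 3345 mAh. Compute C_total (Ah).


Convert: C_cell = 3345 mAh = 3.345 Ah
C_total = 7 * 3.345 = 23.415 Ah

23.415 Ah


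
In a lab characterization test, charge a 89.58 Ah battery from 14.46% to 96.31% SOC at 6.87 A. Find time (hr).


Step 1: dSOC = 96.31% - 14.46% = 81.85%
Step 2: delta_Ah = 89.58 * 81.85 / 100 = 73.321 Ah
Step 3: t = 73.321 / 6.87 = 10.67 hr

10.67 hr


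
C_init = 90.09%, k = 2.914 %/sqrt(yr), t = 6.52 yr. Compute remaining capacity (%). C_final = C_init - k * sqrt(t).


sqrt(t) = sqrt(6.52) = 2.5534
C_final = 90.09 - 2.914 * 2.5534 = 82.65%

82.65%


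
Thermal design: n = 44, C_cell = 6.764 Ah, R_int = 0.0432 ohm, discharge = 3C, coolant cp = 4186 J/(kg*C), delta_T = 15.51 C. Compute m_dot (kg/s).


Step 1: I = 3 * 6.764 = 20.292 A
Step 2: Q_cell = I^2 * R = 20.292^2 * 0.0432 = 17.788 W
Step 3: Q_total = 44 * 17.788 = 782.67 W
Step 4: m_dot = Q_total / (cp * dT) = 782.67 / (4186 * 15.51) = 0.01206 kg/s

0.01206 kg/s


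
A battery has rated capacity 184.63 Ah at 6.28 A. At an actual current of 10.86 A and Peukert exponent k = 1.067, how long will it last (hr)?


Step 1: t_rated = C / I_rated = 184.63 / 6.28 = 29.4 hr
Step 2: ratio = 6.28 / 10.86 = 0.57827
Step 3: ratio^k = 0.57827^1.067 = 0.55743
Step 4: t = t_rated * ratio^k = 29.4 * 0.55743 = 16.39 hr

16.39 hr


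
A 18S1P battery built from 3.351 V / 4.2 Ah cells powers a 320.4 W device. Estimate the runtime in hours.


Step 1: E_pack = Ns * V_cell * Np * C_cell = 18 * 3.351 * 1 * 4.2 = 253.34 Wh
Step 2: t = E_pack / P = 253.34 / 320.4 = 0.7907 hr

0.7907 hr


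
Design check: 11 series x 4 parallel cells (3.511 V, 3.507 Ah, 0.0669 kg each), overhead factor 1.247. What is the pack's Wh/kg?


Step 1: V_pack = 11 * 3.511 = 38.621 V
Step 2: C_pack = 4 * 3.507 = 14.028 Ah
Step 3: E_pack = V_pack * C_pack = 38.621 * 14.028 = 541.78 Wh
Step 4: m_pack = 11 * 4 * 0.0669 * 1.247 = 3.6707 kg
Step 5: ED = E_pack / m_pack = 541.78 / 3.6707 = 147.6 Wh/kg

147.6 Wh/kg


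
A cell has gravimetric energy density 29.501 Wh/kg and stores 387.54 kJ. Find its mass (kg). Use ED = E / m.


Convert: E = 387.54 kJ = 107.65 Wh
m = E / ED = 107.65 / 29.501 = 3.649 kg

3.649 kg


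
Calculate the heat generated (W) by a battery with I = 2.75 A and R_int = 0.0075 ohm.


I^2 = 7.5625
Q = 7.5625 * 0.0075 = 0.05672 W

0.05672 W


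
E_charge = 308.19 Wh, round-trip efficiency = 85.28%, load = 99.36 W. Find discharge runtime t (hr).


Step 1: E_discharge = eta/100 * E_charge = 85.28/100 * 308.19 = 262.82 Wh
Step 2: t = E_discharge / P = 262.82 / 99.36 = 2.645 hr

2.645 hr


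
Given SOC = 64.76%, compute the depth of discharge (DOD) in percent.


Complement of SOC: DOD = 100% - 64.76% = 35.24%

35.24%


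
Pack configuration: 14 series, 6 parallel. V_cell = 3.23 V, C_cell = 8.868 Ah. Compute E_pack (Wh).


V_pack = 14 * 3.23 = 45.22 V
C_pack = 6 * 8.868 = 53.208 Ah
E = V_pack * C_pack = 45.22 * 53.208 = 2406 Wh

2406 Wh


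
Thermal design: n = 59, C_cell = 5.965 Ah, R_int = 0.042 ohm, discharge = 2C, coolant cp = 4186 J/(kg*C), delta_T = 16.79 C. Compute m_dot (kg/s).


Step 1: I = 2 * 5.965 = 11.93 A
Step 2: Q_cell = I^2 * R = 11.93^2 * 0.042 = 5.9776 W
Step 3: Q_total = 59 * 5.9776 = 352.68 W
Step 4: m_dot = Q_total / (cp * dT) = 352.68 / (4186 * 16.79) = 0.005018 kg/s

0.005018 kg/s


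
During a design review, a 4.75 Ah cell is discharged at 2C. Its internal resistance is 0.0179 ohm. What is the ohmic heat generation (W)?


Step 1: I = C_rate * capacity = 2 * 4.75 = 9.5 A
Step 2: Q = I^2 * R = 9.5^2 * 0.0179 = 90.25 * 0.0179 = 1.615 W

1.615 W


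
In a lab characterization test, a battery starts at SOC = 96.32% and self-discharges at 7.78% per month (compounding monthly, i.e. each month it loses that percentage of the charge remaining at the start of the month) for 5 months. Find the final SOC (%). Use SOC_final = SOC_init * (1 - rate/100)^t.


Monthly retention factor = 1 - 7.78/100 = 0.9222
Over 5 months: factor^5 = 0.667
SOC_final = 96.32 * 0.667 = 64.25%

64.25%


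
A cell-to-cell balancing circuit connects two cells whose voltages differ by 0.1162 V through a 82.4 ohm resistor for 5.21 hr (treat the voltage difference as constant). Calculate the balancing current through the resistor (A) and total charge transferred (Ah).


First, Ohm's law: I_bal = 0.1162 V / 82.4 ohm = 0.0014102 A
Then Q = I * t = 0.0014102 A * 5.21 hr = 0.007347 Ah

I=0.0014102 A, Q=0.007347 Ah


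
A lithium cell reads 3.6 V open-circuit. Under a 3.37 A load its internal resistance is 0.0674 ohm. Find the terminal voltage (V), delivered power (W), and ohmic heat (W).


Step 1: V_terminal = OCV - I*R = 3.6 - 3.37 * 0.0674 = 3.3729 V
Step 2: P_out = V_terminal * I = 3.3729 * 3.37 = 11.37 W
Step 3: Q = I^2 * R = 3.37^2 * 0.0674 = 0.7655 W

V=3.3729 V, P=11.37 W, Q=0.7655 W


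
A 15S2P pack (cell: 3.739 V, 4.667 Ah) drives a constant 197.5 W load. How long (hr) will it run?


Step 1: E_pack = Ns * V_cell * Np * C_cell = 15 * 3.739 * 2 * 4.667 = 523.5 Wh
Step 2: t = E_pack / P = 523.5 / 197.5 = 2.651 hr

2.651 hr


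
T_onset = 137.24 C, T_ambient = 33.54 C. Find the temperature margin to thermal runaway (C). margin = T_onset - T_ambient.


Safety margin = 137.24 C - 33.54 C = 103.7 C

103.7 C


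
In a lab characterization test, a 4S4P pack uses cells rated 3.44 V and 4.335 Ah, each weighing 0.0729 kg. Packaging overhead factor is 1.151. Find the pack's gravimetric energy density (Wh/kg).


Step 1: V_pack = 4 * 3.44 = 13.76 V
Step 2: C_pack = 4 * 4.335 = 17.34 Ah
Step 3: E_pack = V_pack * C_pack = 13.76 * 17.34 = 238.6 Wh
Step 4: m_pack = 4 * 4 * 0.0729 * 1.151 = 1.3425 kg
Step 5: ED = E_pack / m_pack = 238.6 / 1.3425 = 177.7 Wh/kg

177.7 Wh/kg


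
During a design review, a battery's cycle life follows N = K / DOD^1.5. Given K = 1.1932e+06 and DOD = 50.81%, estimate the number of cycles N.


Step 1: DOD^1.5 = 50.81^1.5 = 362.18
Step 2: N = 1.1932e+06 / 362.18 = 3294 cycles

3294 cycles


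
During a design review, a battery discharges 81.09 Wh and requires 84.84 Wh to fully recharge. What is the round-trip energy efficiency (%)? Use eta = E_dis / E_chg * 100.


eta_e = E_dis / E_chg * 100 = 81.09 / 84.84 * 100 = 95.58%

95.58%


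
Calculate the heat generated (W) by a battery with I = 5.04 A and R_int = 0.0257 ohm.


I^2 = 25.402
Q = 25.402 * 0.0257 = 0.6528 W

0.6528 W


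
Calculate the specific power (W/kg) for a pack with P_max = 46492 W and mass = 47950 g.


Convert: m = 47950 g = 47.95 kg
SP = P / m = 46492 / 47.95 = 969.6 W/kg

969.6 W/kg


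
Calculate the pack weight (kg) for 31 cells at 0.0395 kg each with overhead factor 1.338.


m_pack = n * m_cell * overhead = 31 * 0.0395 * 1.338 = 1.638 kg

1.638 kg


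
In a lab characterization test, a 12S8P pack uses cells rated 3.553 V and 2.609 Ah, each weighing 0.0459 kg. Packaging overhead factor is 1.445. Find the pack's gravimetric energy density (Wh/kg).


Step 1: V_pack = 12 * 3.553 = 42.636 V
Step 2: C_pack = 8 * 2.609 = 20.872 Ah
Step 3: E_pack = V_pack * C_pack = 42.636 * 20.872 = 889.9 Wh
Step 4: m_pack = 12 * 8 * 0.0459 * 1.445 = 6.3672 kg
Step 5: ED = E_pack / m_pack = 889.9 / 6.3672 = 139.8 Wh/kg

139.8 Wh/kg


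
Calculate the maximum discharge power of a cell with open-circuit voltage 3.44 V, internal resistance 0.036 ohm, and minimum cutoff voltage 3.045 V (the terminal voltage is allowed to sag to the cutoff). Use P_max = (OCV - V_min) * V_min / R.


dV = OCV - V_min = 0.395 V (so I_max = dV / R)
P_max = dV * V_min / R = 0.395 * 3.045 / 0.036 = 33.41 W

33.41 W


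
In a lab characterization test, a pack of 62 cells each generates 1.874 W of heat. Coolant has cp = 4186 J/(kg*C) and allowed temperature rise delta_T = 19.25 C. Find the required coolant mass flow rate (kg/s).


Q_total = 62 * 1.874 = 116.19 W
m_dot = Q_total / (cp * dT) = 116.19 / (4186 * 19.25) = 0.001442 kg/s

0.001442 kg/s


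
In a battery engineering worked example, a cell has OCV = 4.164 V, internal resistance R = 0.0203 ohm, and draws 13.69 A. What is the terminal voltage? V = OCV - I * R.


IR drop = 13.69 * 0.0203 = 0.27791 V
V = 4.164 - 0.27791 = 3.886 V

3.886 V


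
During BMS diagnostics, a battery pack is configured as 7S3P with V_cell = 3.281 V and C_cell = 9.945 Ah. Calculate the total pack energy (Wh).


V_pack = 7 * 3.281 = 22.967 V
C_pack = 3 * 9.945 = 29.835 Ah
E = V_pack * C_pack = 22.967 * 29.835 = 685.2 Wh

685.2 Wh


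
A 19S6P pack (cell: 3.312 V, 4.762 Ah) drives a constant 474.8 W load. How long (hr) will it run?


Step 1: E_pack = Ns * V_cell * Np * C_cell = 19 * 3.312 * 6 * 4.762 = 1798 Wh
Step 2: t = E_pack / P = 1798 / 474.8 = 3.787 hr

3.787 hr


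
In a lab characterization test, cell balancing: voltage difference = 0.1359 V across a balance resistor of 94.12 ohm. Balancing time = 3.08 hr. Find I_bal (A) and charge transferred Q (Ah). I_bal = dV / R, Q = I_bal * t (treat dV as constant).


First, Ohm's law: I_bal = 0.1359 V / 94.12 ohm = 0.0014439 A
Then Q = I * t = 0.0014439 A * 3.08 hr = 0.004447 Ah

I=0.0014439 A, Q=0.004447 Ah


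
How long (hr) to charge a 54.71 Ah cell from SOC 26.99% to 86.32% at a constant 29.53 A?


delta_Ah = 54.71 * (86.32 - 26.99) / 100 = 32.459 Ah
t = delta_Ah / I = 32.459 / 29.53 = 1.099 hr

1.099 hr


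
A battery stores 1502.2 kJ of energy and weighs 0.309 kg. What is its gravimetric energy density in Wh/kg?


Convert: E = 1502.2 kJ = 417.28 Wh
ED = E / m = 417.28 / 0.309 = 1350 Wh/kg

1350 Wh/kg


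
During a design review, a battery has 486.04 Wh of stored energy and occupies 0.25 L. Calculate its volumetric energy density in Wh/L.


Volumetric ED = 486.04 Wh / 0.25 L = 1944 Wh/L

1944 Wh/L


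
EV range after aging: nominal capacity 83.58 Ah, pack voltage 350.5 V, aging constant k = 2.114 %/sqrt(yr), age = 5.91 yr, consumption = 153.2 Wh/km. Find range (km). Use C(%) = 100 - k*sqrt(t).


Step 1: capacity retention = 100 - 2.114 * sqrt(5.91) = 100 - 2.114 * 2.431 = 94.861%
Step 2: C_now = 83.58 * 94.861/100 = 79.285 Ah
Step 3: E_pack = V * C_now = 350.5 * 79.285 = 27789 Wh
Step 4: range = E_pack / consumption = 27789 / 153.2 = 181.4 km

181.4 km


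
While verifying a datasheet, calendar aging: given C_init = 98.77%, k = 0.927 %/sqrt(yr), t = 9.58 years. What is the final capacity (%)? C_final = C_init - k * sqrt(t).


sqrt(t) = sqrt(9.58) = 3.0952
C_final = 98.77 - 0.927 * 3.0952 = 95.90%

95.90%


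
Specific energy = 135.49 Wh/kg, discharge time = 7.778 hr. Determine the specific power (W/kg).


Specific power = 135.49 Wh/kg / 7.778 hr = 17.42 W/kg

17.42 W/kg


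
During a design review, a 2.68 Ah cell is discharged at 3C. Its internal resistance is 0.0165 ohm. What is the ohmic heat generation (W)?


Step 1: I = C_rate * capacity = 3 * 2.68 = 8.04 A
Step 2: Q = I^2 * R = 8.04^2 * 0.0165 = 64.642 * 0.0165 = 1.067 W

1.067 W


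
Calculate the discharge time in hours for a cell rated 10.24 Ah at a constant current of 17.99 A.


Runtime = 10.24 Ah / 17.99 A = 0.5692 hr

0.5692 hr


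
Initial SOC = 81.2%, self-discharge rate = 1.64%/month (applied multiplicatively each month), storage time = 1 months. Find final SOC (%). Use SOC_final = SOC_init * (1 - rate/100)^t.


decay = (1 - 1.64/100)^1 = 0.9836
SOC_final = 81.2 * 0.9836 = 79.87%

79.87%


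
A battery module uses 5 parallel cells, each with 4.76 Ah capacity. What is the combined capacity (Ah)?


Parallel capacities add: 5 * 4.76 Ah = 23.8 Ah

23.8 Ah


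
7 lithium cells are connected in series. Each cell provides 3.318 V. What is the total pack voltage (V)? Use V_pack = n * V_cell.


With 7 cells in series at 3.318 V each, V_pack = 23.226 V

23.226 V


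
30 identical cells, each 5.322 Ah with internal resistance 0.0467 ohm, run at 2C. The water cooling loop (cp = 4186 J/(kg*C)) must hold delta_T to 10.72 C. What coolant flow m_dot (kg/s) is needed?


Step 1: I = 2 * 5.322 = 10.644 A
Step 2: Q_cell = I^2 * R = 10.644^2 * 0.0467 = 5.2909 W
Step 3: Q_total = 30 * 5.2909 = 158.73 W
Step 4: m_dot = Q_total / (cp * dT) = 158.73 / (4186 * 10.72) = 0.003537 kg/s

0.003537 kg/s


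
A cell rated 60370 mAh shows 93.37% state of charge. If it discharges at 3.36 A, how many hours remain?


Convert: C_total = 60370 mAh = 60.37 Ah
Step 1: remaining = SOC/100 * C_total = 93.37/100 * 60.37 = 56.367 Ah
Step 2: t = remaining / I = 56.367 / 3.36 = 16.78 hr

16.78 hr


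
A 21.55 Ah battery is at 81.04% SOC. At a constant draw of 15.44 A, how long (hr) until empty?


Step 1: remaining = SOC/100 * C_total = 81.04/100 * 21.55 = 17.464 Ah
Step 2: t = remaining / I = 17.464 / 15.44 = 1.131 hr

1.131 hr


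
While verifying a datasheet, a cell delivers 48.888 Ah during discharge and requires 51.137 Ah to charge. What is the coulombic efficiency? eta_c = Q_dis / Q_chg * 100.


eta_c = Q_dis / Q_chg * 100 = 48.888 / 51.137 * 100 = 95.60%

95.60%


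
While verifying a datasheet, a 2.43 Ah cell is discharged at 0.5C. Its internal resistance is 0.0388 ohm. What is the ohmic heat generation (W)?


Step 1: I = C_rate * capacity = 0.5 * 2.43 = 1.215 A
Step 2: Q = I^2 * R = 1.215^2 * 0.0388 = 1.4762 * 0.0388 = 0.05728 W

0.05728 W
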